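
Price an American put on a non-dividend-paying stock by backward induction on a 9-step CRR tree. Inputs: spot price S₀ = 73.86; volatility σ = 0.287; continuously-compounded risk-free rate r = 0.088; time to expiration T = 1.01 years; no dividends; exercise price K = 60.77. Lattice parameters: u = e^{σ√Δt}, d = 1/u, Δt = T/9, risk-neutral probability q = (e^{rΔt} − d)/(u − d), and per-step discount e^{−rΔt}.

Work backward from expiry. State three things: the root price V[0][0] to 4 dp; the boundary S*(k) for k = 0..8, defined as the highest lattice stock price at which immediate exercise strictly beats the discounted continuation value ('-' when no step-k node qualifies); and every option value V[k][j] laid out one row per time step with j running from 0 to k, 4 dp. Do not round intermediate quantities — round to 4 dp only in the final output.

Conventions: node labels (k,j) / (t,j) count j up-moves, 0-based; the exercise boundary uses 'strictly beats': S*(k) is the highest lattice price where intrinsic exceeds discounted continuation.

price = 1.8073
boundary = - - - - - 45.6705 50.2794 45.6705 50.2794
tree:
1.8073
2.9339 0.8323
4.6438 1.4575 0.2880
7.1361 2.4989 0.5522 0.0568
10.5921 4.1749 1.0447 0.1214 0.0000
15.0995 6.7542 1.9433 0.2595 0.0000 0.0000
19.2860 10.4906 3.5346 0.5546 0.0000 0.0000 0.0000
23.0887 15.0995 6.2315 1.1855 0.0000 0.0000 0.0000 0.0000
26.5428 19.2860 10.4906 2.5341 0.0000 0.0000 0.0000 0.0000 0.0000
29.6803 23.0887 15.0995 5.4165 0.0000 0.0000 0.0000 0.0000 0.0000 0.0000

Δt=0.11222, u=1.10092, d=0.90833, q=0.52752, disc=e^(-rΔt)=0.99017
k=9 terminal: V=max(K-S,0) → 29.6803 23.0887 15.0995 5.4165 0.0000 0.0000 0.0000 0.0000 0.0000 0.0000
k=8: j=0 S=34.2272 intr=26.5428 cont=25.9456 V=26.5428[EX]; j=1 S=41.4840 intr=19.2860 cont=18.6888 V=19.2860[EX]; j=2 S=50.2794 intr=10.4906 cont=9.8934 V=10.4906[EX]; j=3 S=60.9396 intr=0.0000 cont=2.5341 V=2.5341[hold]; j=4 S=73.8600 intr=0.0000 cont=0.0000 V=0.0000[hold]; j=5 S=89.5197 intr=0.0000 cont=0.0000 V=0.0000[hold]; j=6 S=108.4996 intr=0.0000 cont=0.0000 V=0.0000[hold]; j=7 S=131.5036 intr=0.0000 cont=0.0000 V=0.0000[hold]; j=8 S=159.3849 intr=0.0000 cont=0.0000 V=0.0000[hold]  S*(8)=50.2794
k=7: j=0 S=37.6813 intr=23.0887 cont=22.4915 V=23.0887[EX]; j=1 S=45.6705 intr=15.0995 cont=14.5023 V=15.0995[EX]; j=2 S=55.3535 intr=5.4165 cont=6.2315 V=6.2315[hold]; j=3 S=67.0895 intr=0.0000 cont=1.1855 V=1.1855[hold]; j=4 S=81.3138 intr=0.0000 cont=0.0000 V=0.0000[hold]; j=5 S=98.5538 intr=0.0000 cont=0.0000 V=0.0000[hold]; j=6 S=119.4491 intr=0.0000 cont=0.0000 V=0.0000[hold]; j=7 S=144.7746 intr=0.0000 cont=0.0000 V=0.0000[hold]  S*(7)=45.6705
k=6: j=0 S=41.4840 intr=19.2860 cont=18.6888 V=19.2860[EX]; j=1 S=50.2794 intr=10.4906 cont=10.3191 V=10.4906[EX]; j=2 S=60.9396 intr=0.0000 cont=3.5346 V=3.5346[hold]; j=3 S=73.8600 intr=0.0000 cont=0.5546 V=0.5546[hold]; j=4 S=89.5197 intr=0.0000 cont=0.0000 V=0.0000[hold]; j=5 S=108.4996 intr=0.0000 cont=0.0000 V=0.0000[hold]; j=6 S=131.5036 intr=0.0000 cont=0.0000 V=0.0000[hold]  S*(6)=50.2794
k=5: j=0 S=45.6705 intr=15.0995 cont=14.5023 V=15.0995[EX]; j=1 S=55.3535 intr=5.4165 cont=6.7542 V=6.7542[hold]; j=2 S=67.0895 intr=0.0000 cont=1.9433 V=1.9433[hold]; j=3 S=81.3138 intr=0.0000 cont=0.2595 V=0.2595[hold]; j=4 S=98.5538 intr=0.0000 cont=0.0000 V=0.0000[hold]; j=5 S=119.4491 intr=0.0000 cont=0.0000 V=0.0000[hold]  S*(5)=45.6705
k=4: j=0 S=50.2794 intr=10.4906 cont=10.5921 V=10.5921[hold]; j=1 S=60.9396 intr=0.0000 cont=4.1749 V=4.1749[hold]; j=2 S=73.8600 intr=0.0000 cont=1.0447 V=1.0447[hold]; j=3 S=89.5197 intr=0.0000 cont=0.1214 V=0.1214[hold]; j=4 S=108.4996 intr=0.0000 cont=0.0000 V=0.0000[hold]  S*(4)=-
k=3: j=0 S=55.3535 intr=5.4165 cont=7.1361 V=7.1361[hold]; j=1 S=67.0895 intr=0.0000 cont=2.4989 V=2.4989[hold]; j=2 S=81.3138 intr=0.0000 cont=0.5522 V=0.5522[hold]; j=3 S=98.5538 intr=0.0000 cont=0.0568 V=0.0568[hold]  S*(3)=-
k=2: j=0 S=60.9396 intr=0.0000 cont=4.6438 V=4.6438[hold]; j=1 S=73.8600 intr=0.0000 cont=1.4575 V=1.4575[hold]; j=2 S=89.5197 intr=0.0000 cont=0.2880 V=0.2880[hold]  S*(2)=-
k=1: j=0 S=67.0895 intr=0.0000 cont=2.9339 V=2.9339[hold]; j=1 S=81.3138 intr=0.0000 cont=0.8323 V=0.8323[hold]  S*(1)=-
k=0: j=0 S=73.8600 intr=0.0000 cont=1.8073 V=1.8073[hold]  S*(0)=-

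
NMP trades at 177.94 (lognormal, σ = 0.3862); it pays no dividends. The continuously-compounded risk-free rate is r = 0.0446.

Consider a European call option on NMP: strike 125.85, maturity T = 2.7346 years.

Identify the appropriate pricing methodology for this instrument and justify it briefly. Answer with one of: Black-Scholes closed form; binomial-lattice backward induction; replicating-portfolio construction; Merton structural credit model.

framework: Black-Scholes closed form

Key observation: the strike-125.85 call on NMP is European-exercise on a continuously-modelled lognormal underlying, so its value is a single closed-form evaluation.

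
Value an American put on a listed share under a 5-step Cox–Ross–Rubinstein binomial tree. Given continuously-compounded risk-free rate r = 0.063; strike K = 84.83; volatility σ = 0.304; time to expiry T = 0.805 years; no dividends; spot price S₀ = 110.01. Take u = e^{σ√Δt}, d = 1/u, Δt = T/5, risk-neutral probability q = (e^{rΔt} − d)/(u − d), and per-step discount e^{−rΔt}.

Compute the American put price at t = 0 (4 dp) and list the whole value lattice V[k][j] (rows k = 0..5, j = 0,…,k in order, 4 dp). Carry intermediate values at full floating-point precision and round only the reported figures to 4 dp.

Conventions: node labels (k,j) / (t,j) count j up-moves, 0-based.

params: Δt=0.16100 u=1.12973 d=0.88517 q=0.51123 e^(-rΔt)=0.98991
t_5 payoffs: 25.0498 8.5330 0.0000 0.0000 0.0000 0.0000
k=4: node(4,0) S=67.5355 payoff=17.2945 vs cont=16.4384 → 17.2945 [stop]  node(4,1) S=86.1950 payoff=0.0000 vs cont=4.1286 → 4.1286 [wait]  node(4,2) S=110.0100 payoff=0.0000 vs cont=0.0000 → 0.0000 [wait]  node(4,3) S=140.4049 payoff=0.0000 vs cont=0.0000 → 0.0000 [wait]  node(4,4) S=179.1976 payoff=0.0000 vs cont=0.0000 → 0.0000 [wait]
k=3: node(3,0) S=76.2970 payoff=8.5330 vs cont=10.4571 → 10.4571 [wait]  node(3,1) S=97.3772 payoff=0.0000 vs cont=1.9976 → 1.9976 [wait]  node(3,2) S=124.2817 payoff=0.0000 vs cont=0.0000 → 0.0000 [wait]  node(3,3) S=158.6197 payoff=0.0000 vs cont=0.0000 → 0.0000 [wait]
k=2: node(2,0) S=86.1950 payoff=0.0000 vs cont=6.0705 → 6.0705 [wait]  node(2,1) S=110.0100 payoff=0.0000 vs cont=0.9665 → 0.9665 [wait]  node(2,2) S=140.4049 payoff=0.0000 vs cont=0.0000 → 0.0000 [wait]
k=1: node(1,0) S=97.3772 payoff=0.0000 vs cont=3.4263 → 3.4263 [wait]  node(1,1) S=124.2817 payoff=0.0000 vs cont=0.4676 → 0.4676 [wait]
k=0: node(0,0) S=110.0100 payoff=0.0000 vs cont=1.8944 → 1.8944 [wait]

price = 1.8944
tree:
1.8944
3.4263 0.4676
6.0705 0.9665 0.0000
10.4571 1.9976 0.0000 0.0000
17.2945 4.1286 0.0000 0.0000 0.0000
25.0498 8.5330 0.0000 0.0000 0.0000 0.0000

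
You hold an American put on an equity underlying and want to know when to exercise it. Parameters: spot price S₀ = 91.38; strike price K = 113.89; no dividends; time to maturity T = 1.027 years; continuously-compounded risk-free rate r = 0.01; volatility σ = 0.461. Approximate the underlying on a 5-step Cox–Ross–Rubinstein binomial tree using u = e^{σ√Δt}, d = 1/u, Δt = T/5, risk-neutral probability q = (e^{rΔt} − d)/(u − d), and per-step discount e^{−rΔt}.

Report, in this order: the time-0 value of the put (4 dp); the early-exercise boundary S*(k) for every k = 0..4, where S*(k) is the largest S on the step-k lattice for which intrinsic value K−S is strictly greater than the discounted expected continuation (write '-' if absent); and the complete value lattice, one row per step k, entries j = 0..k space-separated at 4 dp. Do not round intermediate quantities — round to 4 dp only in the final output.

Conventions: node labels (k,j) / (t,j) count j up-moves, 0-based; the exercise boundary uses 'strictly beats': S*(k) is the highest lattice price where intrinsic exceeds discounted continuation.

params: Δt=0.20540 u=1.23236 d=0.81145 q=0.45284 e^(-rΔt)=0.99795
t_5 payoffs: 81.7412 65.0653 39.7395 1.2770 0.0000 0.0000
t_4: node(4,0) S=39.6189 payoff=74.2711 vs cont=74.0374 → 74.2711 [stop]  node(4,1) S=60.1695 payoff=53.7205 vs cont=53.4868 → 53.7205 [stop]  node(4,2) S=91.3800 payoff=22.5100 vs cont=22.2763 → 22.5100 [stop]  node(4,3) S=138.7796 payoff=0.0000 vs cont=0.6973 → 0.6973 [wait]  node(4,4) S=210.7657 payoff=0.0000 vs cont=0.0000 → 0.0000 [wait]  ⇒ S*(4)=91.3800
t_3: node(3,0) S=48.8247 payoff=65.0653 vs cont=64.8316 → 65.0653 [stop]  node(3,1) S=74.1505 payoff=39.7395 vs cont=39.5058 → 39.7395 [stop]  node(3,2) S=112.6130 payoff=1.2770 vs cont=12.6064 → 12.6064 [wait]  node(3,3) S=171.0263 payoff=0.0000 vs cont=0.3808 → 0.3808 [wait]  ⇒ S*(3)=74.1505
t_2: node(2,0) S=60.1695 payoff=53.7205 vs cont=53.4868 → 53.7205 [stop]  node(2,1) S=91.3800 payoff=22.5100 vs cont=27.3962 → 27.3962 [wait]  node(2,2) S=138.7796 payoff=0.0000 vs cont=7.0556 → 7.0556 [wait]  ⇒ S*(2)=60.1695
t_1: node(1,0) S=74.1505 payoff=39.7395 vs cont=41.7140 → 41.7140 [wait]  node(1,1) S=112.6130 payoff=1.2770 vs cont=18.1478 → 18.1478 [wait]  ⇒ S*(1)=-
t_0: node(0,0) S=91.3800 payoff=22.5100 vs cont=30.9785 → 30.9785 [wait]  ⇒ S*(0)=-

price = 30.9785
boundary = - - 60.1695 74.1505 91.3800
tree:
30.9785
41.7140 18.1478
53.7205 27.3962 7.0556
65.0653 39.7395 12.6064 0.3808
74.2711 53.7205 22.5100 0.6973 0.0000
81.7412 65.0653 39.7395 1.2770 0.0000 0.0000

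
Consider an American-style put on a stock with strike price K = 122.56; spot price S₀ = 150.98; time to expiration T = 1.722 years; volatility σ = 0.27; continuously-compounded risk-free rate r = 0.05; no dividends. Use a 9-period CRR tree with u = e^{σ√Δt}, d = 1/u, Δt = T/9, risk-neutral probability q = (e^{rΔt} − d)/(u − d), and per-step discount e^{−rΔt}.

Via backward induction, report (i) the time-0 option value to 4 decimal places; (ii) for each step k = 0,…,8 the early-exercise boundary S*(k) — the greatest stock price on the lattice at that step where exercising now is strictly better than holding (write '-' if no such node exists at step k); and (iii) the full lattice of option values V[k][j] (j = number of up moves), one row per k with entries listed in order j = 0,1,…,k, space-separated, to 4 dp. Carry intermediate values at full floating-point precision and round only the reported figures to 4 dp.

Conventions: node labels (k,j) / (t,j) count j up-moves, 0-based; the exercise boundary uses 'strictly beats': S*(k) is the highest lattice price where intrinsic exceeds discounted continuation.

Δt=0.19133  u=1.12536  d=0.88860  q=0.51111  discount=0.99048
step 9 (expiry): payoffs max(K−S,0) = 70.4047 56.5088 38.9105 16.6235 0.0000 0.0000 0.0000 0.0000 0.0000 0.0000
step 8: (k=8,j=0): S=58.6934, K−S=63.8666, hold=62.6997 ⇒ V=63.8666 exercise | (k=8,j=1): S=74.3313, K−S=48.2287, hold=47.0618 ⇒ V=48.2287 exercise | (k=8,j=2): S=94.1357, K−S=28.4243, hold=27.2574 ⇒ V=28.4243 exercise | (k=8,j=3): S=119.2166, K−S=3.3434, hold=8.0497 ⇒ V=8.0497 continue | (k=8,j=4): S=150.9800, K−S=0.0000, hold=0.0000 ⇒ V=0.0000 continue | (k=8,j=5): S=191.2062, K−S=0.0000, hold=0.0000 ⇒ V=0.0000 continue | (k=8,j=6): S=242.1500, K−S=0.0000, hold=0.0000 ⇒ V=0.0000 continue | (k=8,j=7): S=306.6670, K−S=0.0000, hold=0.0000 ⇒ V=0.0000 continue | (k=8,j=8): S=388.3734, K−S=0.0000, hold=0.0000 ⇒ V=0.0000 continue  boundary S*=94.1357
step 7: (k=7,j=0): S=66.0512, K−S=56.5088, hold=55.3419 ⇒ V=56.5088 exercise | (k=7,j=1): S=83.6495, K−S=38.9105, hold=37.7436 ⇒ V=38.9105 exercise | (k=7,j=2): S=105.9365, K−S=16.6235, hold=17.8391 ⇒ V=17.8391 continue | (k=7,j=3): S=134.1616, K−S=0.0000, hold=3.8979 ⇒ V=3.8979 continue | (k=7,j=4): S=169.9068, K−S=0.0000, hold=0.0000 ⇒ V=0.0000 continue | (k=7,j=5): S=215.1757, K−S=0.0000, hold=0.0000 ⇒ V=0.0000 continue | (k=7,j=6): S=272.5058, K−S=0.0000, hold=0.0000 ⇒ V=0.0000 continue | (k=7,j=7): S=345.1106, K−S=0.0000, hold=0.0000 ⇒ V=0.0000 continue  boundary S*=83.6495
step 6: (k=6,j=0): S=74.3313, K−S=48.2287, hold=47.0618 ⇒ V=48.2287 exercise | (k=6,j=1): S=94.1357, K−S=28.4243, hold=27.8728 ⇒ V=28.4243 exercise | (k=6,j=2): S=119.2166, K−S=3.3434, hold=10.6116 ⇒ V=10.6116 continue | (k=6,j=3): S=150.9800, K−S=0.0000, hold=1.8875 ⇒ V=1.8875 continue | (k=6,j=4): S=191.2062, K−S=0.0000, hold=0.0000 ⇒ V=0.0000 continue | (k=6,j=5): S=242.1500, K−S=0.0000, hold=0.0000 ⇒ V=0.0000 continue | (k=6,j=6): S=306.6670, K−S=0.0000, hold=0.0000 ⇒ V=0.0000 continue  boundary S*=94.1357
step 5: (k=5,j=0): S=83.6495, K−S=38.9105, hold=37.7436 ⇒ V=38.9105 exercise | (k=5,j=1): S=105.9365, K−S=16.6235, hold=19.1361 ⇒ V=19.1361 continue | (k=5,j=2): S=134.1616, K−S=0.0000, hold=6.0941 ⇒ V=6.0941 continue | (k=5,j=3): S=169.9068, K−S=0.0000, hold=0.9140 ⇒ V=0.9140 continue | (k=5,j=4): S=215.1757, K−S=0.0000, hold=0.0000 ⇒ V=0.0000 continue | (k=5,j=5): S=272.5058, K−S=0.0000, hold=0.0000 ⇒ V=0.0000 continue  boundary S*=83.6495
step 4: (k=4,j=0): S=94.1357, K−S=28.4243, hold=28.5294 ⇒ V=28.5294 continue | (k=4,j=1): S=119.2166, K−S=3.3434, hold=12.3515 ⇒ V=12.3515 continue | (k=4,j=2): S=150.9800, K−S=0.0000, hold=3.4137 ⇒ V=3.4137 continue | (k=4,j=3): S=191.2062, K−S=0.0000, hold=0.4426 ⇒ V=0.4426 continue | (k=4,j=4): S=242.1500, K−S=0.0000, hold=0.0000 ⇒ V=0.0000 continue  boundary S*=-
step 3: (k=3,j=0): S=105.9365, K−S=16.6235, hold=20.0678 ⇒ V=20.0678 continue | (k=3,j=1): S=134.1616, K−S=0.0000, hold=7.7092 ⇒ V=7.7092 continue | (k=3,j=2): S=169.9068, K−S=0.0000, hold=1.8771 ⇒ V=1.8771 continue | (k=3,j=3): S=215.1757, K−S=0.0000, hold=0.2143 ⇒ V=0.2143 continue  boundary S*=-
step 2: (k=2,j=0): S=119.2166, K−S=3.3434, hold=13.6203 ⇒ V=13.6203 continue | (k=2,j=1): S=150.9800, K−S=0.0000, hold=4.6833 ⇒ V=4.6833 continue | (k=2,j=2): S=191.2062, K−S=0.0000, hold=1.0174 ⇒ V=1.0174 continue  boundary S*=-
step 1: (k=1,j=0): S=134.1616, K−S=0.0000, hold=8.9663 ⇒ V=8.9663 continue | (k=1,j=1): S=169.9068, K−S=0.0000, hold=2.7829 ⇒ V=2.7829 continue  boundary S*=-
step 0: (k=0,j=0): S=150.9800, K−S=0.0000, hold=5.7506 ⇒ V=5.7506 continue  boundary S*=-

price = 5.7506
boundary = - - - - - 83.6495 94.1357 83.6495 94.1357
tree:
5.7506
8.9663 2.7829
13.6203 4.6833 1.0174
20.0678 7.7092 1.8771 0.2143
28.5294 12.3515 3.4137 0.4426 0.0000
38.9105 19.1361 6.0941 0.9140 0.0000 0.0000
48.2287 28.4243 10.6116 1.8875 0.0000 0.0000 0.0000
56.5088 38.9105 17.8391 3.8979 0.0000 0.0000 0.0000 0.0000
63.8666 48.2287 28.4243 8.0497 0.0000 0.0000 0.0000 0.0000 0.0000
70.4047 56.5088 38.9105 16.6235 0.0000 0.0000 0.0000 0.0000 0.0000 0.0000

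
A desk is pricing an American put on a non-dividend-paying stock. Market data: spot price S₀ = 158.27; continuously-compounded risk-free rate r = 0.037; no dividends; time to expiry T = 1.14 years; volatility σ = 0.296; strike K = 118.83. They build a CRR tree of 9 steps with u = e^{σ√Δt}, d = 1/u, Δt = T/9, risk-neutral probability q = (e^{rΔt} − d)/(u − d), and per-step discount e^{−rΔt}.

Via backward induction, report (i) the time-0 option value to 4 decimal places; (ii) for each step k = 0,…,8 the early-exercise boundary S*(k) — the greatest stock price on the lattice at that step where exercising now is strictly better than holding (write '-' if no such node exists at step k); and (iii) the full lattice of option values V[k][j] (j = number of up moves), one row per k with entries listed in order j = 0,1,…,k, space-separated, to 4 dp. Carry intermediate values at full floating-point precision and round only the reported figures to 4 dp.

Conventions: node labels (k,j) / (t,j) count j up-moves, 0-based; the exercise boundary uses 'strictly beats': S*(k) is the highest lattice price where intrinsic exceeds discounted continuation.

price = 3.3444
boundary = - - - - - - 84.1179 93.4631 103.8465
tree:
3.3444
5.2952 1.3934
8.2107 2.3821 0.4017
12.4169 4.0135 0.7466 0.0550
18.2149 6.6416 1.3804 0.1095 0.0000
25.7369 10.7424 2.5366 0.2184 0.0000 0.0000
34.7121 16.8586 4.6278 0.4352 0.0000 0.0000 0.0000
43.1229 25.3669 8.3708 0.8675 0.0000 0.0000 0.0000 0.0000
50.6927 34.7121 14.9835 1.7291 0.0000 0.0000 0.0000 0.0000 0.0000
57.5056 43.1229 25.3669 3.4466 0.0000 0.0000 0.0000 0.0000 0.0000 0.0000

Δt=0.12667  u=1.11110  d=0.90001  q=0.49594  discount=0.99532
step 9 (expiry): payoffs max(K−S,0) = 57.5056 43.1229 25.3669 3.4466 0.0000 0.0000 0.0000 0.0000 0.0000 0.0000
step 8: (k=8,j=0): S=68.1373, K−S=50.6927, hold=50.1371 ⇒ V=50.6927 exercise | (k=8,j=1): S=84.1179, K−S=34.7121, hold=34.1565 ⇒ V=34.7121 exercise | (k=8,j=2): S=103.8465, K−S=14.9835, hold=14.4279 ⇒ V=14.9835 exercise | (k=8,j=3): S=128.2021, K−S=0.0000, hold=1.7291 ⇒ V=1.7291 continue | (k=8,j=4): S=158.2700, K−S=0.0000, hold=0.0000 ⇒ V=0.0000 continue | (k=8,j=5): S=195.3898, K−S=0.0000, hold=0.0000 ⇒ V=0.0000 continue | (k=8,j=6): S=241.2156, K−S=0.0000, hold=0.0000 ⇒ V=0.0000 continue | (k=8,j=7): S=297.7891, K−S=0.0000, hold=0.0000 ⇒ V=0.0000 continue | (k=8,j=8): S=367.6310, K−S=0.0000, hold=0.0000 ⇒ V=0.0000 continue  boundary S*=103.8465
step 7: (k=7,j=0): S=75.7071, K−S=43.1229, hold=42.5673 ⇒ V=43.1229 exercise | (k=7,j=1): S=93.4631, K−S=25.3669, hold=24.8113 ⇒ V=25.3669 exercise | (k=7,j=2): S=115.3834, K−S=3.4466, hold=8.3708 ⇒ V=8.3708 continue | (k=7,j=3): S=142.4449, K−S=0.0000, hold=0.8675 ⇒ V=0.8675 continue | (k=7,j=4): S=175.8532, K−S=0.0000, hold=0.0000 ⇒ V=0.0000 continue | (k=7,j=5): S=217.0969, K−S=0.0000, hold=0.0000 ⇒ V=0.0000 continue | (k=7,j=6): S=268.0138, K−S=0.0000, hold=0.0000 ⇒ V=0.0000 continue | (k=7,j=7): S=330.8723, K−S=0.0000, hold=0.0000 ⇒ V=0.0000 continue  boundary S*=93.4631
step 6: (k=6,j=0): S=84.1179, K−S=34.7121, hold=34.1565 ⇒ V=34.7121 exercise | (k=6,j=1): S=103.8465, K−S=14.9835, hold=16.8586 ⇒ V=16.8586 continue | (k=6,j=2): S=128.2021, K−S=0.0000, hold=4.6278 ⇒ V=4.6278 continue | (k=6,j=3): S=158.2700, K−S=0.0000, hold=0.4352 ⇒ V=0.4352 continue | (k=6,j=4): S=195.3898, K−S=0.0000, hold=0.0000 ⇒ V=0.0000 continue | (k=6,j=5): S=241.2156, K−S=0.0000, hold=0.0000 ⇒ V=0.0000 continue | (k=6,j=6): S=297.7891, K−S=0.0000, hold=0.0000 ⇒ V=0.0000 continue  boundary S*=84.1179
step 5: (k=5,j=0): S=93.4631, K−S=25.3669, hold=25.7369 ⇒ V=25.7369 continue | (k=5,j=1): S=115.3834, K−S=3.4466, hold=10.7424 ⇒ V=10.7424 continue | (k=5,j=2): S=142.4449, K−S=0.0000, hold=2.5366 ⇒ V=2.5366 continue | (k=5,j=3): S=175.8532, K−S=0.0000, hold=0.2184 ⇒ V=0.2184 continue | (k=5,j=4): S=217.0969, K−S=0.0000, hold=0.0000 ⇒ V=0.0000 continue | (k=5,j=5): S=268.0138, K−S=0.0000, hold=0.0000 ⇒ V=0.0000 continue  boundary S*=-
step 4: (k=4,j=0): S=103.8465, K−S=14.9835, hold=18.2149 ⇒ V=18.2149 continue | (k=4,j=1): S=128.2021, K−S=0.0000, hold=6.6416 ⇒ V=6.6416 continue | (k=4,j=2): S=158.2700, K−S=0.0000, hold=1.3804 ⇒ V=1.3804 continue | (k=4,j=3): S=195.3898, K−S=0.0000, hold=0.1095 ⇒ V=0.1095 continue | (k=4,j=4): S=241.2156, K−S=0.0000, hold=0.0000 ⇒ V=0.0000 continue  boundary S*=-
step 3: (k=3,j=0): S=115.3834, K−S=3.4466, hold=12.4169 ⇒ V=12.4169 continue | (k=3,j=1): S=142.4449, K−S=0.0000, hold=4.0135 ⇒ V=4.0135 continue | (k=3,j=2): S=175.8532, K−S=0.0000, hold=0.7466 ⇒ V=0.7466 continue | (k=3,j=3): S=217.0969, K−S=0.0000, hold=0.0550 ⇒ V=0.0550 continue  boundary S*=-
step 2: (k=2,j=0): S=128.2021, K−S=0.0000, hold=8.2107 ⇒ V=8.2107 continue | (k=2,j=1): S=158.2700, K−S=0.0000, hold=2.3821 ⇒ V=2.3821 continue | (k=2,j=2): S=195.3898, K−S=0.0000, hold=0.4017 ⇒ V=0.4017 continue  boundary S*=-
step 1: (k=1,j=0): S=142.4449, K−S=0.0000, hold=5.2952 ⇒ V=5.2952 continue | (k=1,j=1): S=175.8532, K−S=0.0000, hold=1.3934 ⇒ V=1.3934 continue  boundary S*=-
step 0: (k=0,j=0): S=158.2700, K−S=0.0000, hold=3.3444 ⇒ V=3.3444 continue  boundary S*=-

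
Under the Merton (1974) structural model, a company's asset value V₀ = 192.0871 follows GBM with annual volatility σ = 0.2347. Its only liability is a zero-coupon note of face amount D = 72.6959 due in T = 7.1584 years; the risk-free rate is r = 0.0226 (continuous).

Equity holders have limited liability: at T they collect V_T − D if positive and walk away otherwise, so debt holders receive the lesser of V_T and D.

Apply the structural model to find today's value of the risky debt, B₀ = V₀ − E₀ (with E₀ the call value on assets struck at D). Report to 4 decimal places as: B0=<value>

With assets at 192.0871 and a single debt payment of 72.6959 at 7.1584 years:
d₁ = [ln(V₀/D) + (r + σ²/2)T] / (σ√T)
   = [ln(192.0871/72.6959) + (0.0226 + 0.5·0.2347²)·7.1584] / (0.2347·√7.1584)
   = [0.971664 + 0.358937] / 0.627944 = 2.118979
d₂ = d₁ − σ√T = 2.118979 − 0.627944 = 1.491035
N(d₁) = 0.982954,  N(d₂) = 0.932024,  e^(−rT) = 0.850628
E₀ = V₀·N(d₁) − D·e^(−rT)·N(d₂)
   = 192.0871·0.982954 − 72.6959·0.850628·0.932024 = 131.179016
B₀ = V₀ − E₀ = 192.0871 − 131.179016 = 60.908084

B0=60.9081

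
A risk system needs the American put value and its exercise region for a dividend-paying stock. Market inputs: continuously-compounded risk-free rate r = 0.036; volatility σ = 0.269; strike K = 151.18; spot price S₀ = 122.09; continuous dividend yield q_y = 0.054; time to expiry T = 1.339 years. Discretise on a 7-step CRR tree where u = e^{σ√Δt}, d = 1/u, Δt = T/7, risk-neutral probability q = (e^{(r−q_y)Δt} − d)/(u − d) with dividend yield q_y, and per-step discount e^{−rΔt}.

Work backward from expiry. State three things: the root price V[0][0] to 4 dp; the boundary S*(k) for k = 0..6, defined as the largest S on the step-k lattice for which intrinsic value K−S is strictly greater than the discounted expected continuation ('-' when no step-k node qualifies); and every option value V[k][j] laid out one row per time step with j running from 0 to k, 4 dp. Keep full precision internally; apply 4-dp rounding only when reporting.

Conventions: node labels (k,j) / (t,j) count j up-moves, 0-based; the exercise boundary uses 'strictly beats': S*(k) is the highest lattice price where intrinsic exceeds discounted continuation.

price = 36.0120
boundary = - - - 85.7818 76.2606 85.7818 96.4918
tree:
36.0120
45.2705 25.5146
55.2492 34.0543 15.7154
65.3982 43.9811 22.7301 7.5867
74.9194 54.7221 31.8360 12.2135 2.1831
83.3838 65.3982 42.8174 19.2203 4.0411 0.0000
90.9087 74.9194 54.6882 29.3071 7.4804 0.0000 0.0000
97.5984 83.3838 65.3982 42.6412 13.8470 0.0000 0.0000 0.0000

params: Δt=0.19129 u=1.12485 d=0.88901 q=0.45605 e^(-rΔt)=0.99314
t_7 payoffs: 97.5984 83.3838 65.3982 42.6412 13.8470 0.0000 0.0000 0.0000
t_6: node(6,0) S=60.2713 payoff=90.9087 vs cont=90.4906 → 90.9087 [stop]  node(6,1) S=76.2606 payoff=74.9194 vs cont=74.6656 → 74.9194 [stop]  node(6,2) S=96.4918 payoff=54.6882 vs cont=54.6423 → 54.6882 [stop]  node(6,3) S=122.0900 payoff=29.0900 vs cont=29.3071 → 29.3071 [wait]  node(6,4) S=154.4792 payoff=0.0000 vs cont=7.4804 → 7.4804 [wait]  node(6,5) S=195.4609 payoff=0.0000 vs cont=0.0000 → 0.0000 [wait]  node(6,6) S=247.3146 payoff=0.0000 vs cont=0.0000 → 0.0000 [wait]  ⇒ S*(6)=96.4918
t_5: node(5,0) S=67.7962 payoff=83.3838 vs cont=83.0430 → 83.3838 [stop]  node(5,1) S=85.7818 payoff=65.3982 vs cont=65.2422 → 65.3982 [stop]  node(5,2) S=108.5388 payoff=42.6412 vs cont=42.8174 → 42.8174 [wait]  node(5,3) S=137.3330 payoff=13.8470 vs cont=19.2203 → 19.2203 [wait]  node(5,4) S=173.7660 payoff=0.0000 vs cont=4.0411 → 4.0411 [wait]  node(5,5) S=219.8643 payoff=0.0000 vs cont=0.0000 → 0.0000 [wait]  ⇒ S*(5)=85.7818
t_4: node(4,0) S=76.2606 payoff=74.9194 vs cont=74.6656 → 74.9194 [stop]  node(4,1) S=96.4918 payoff=54.6882 vs cont=54.7221 → 54.7221 [wait]  node(4,2) S=122.0900 payoff=29.0900 vs cont=31.8360 → 31.8360 [wait]  node(4,3) S=154.4792 payoff=0.0000 vs cont=12.2135 → 12.2135 [wait]  node(4,4) S=195.4609 payoff=0.0000 vs cont=2.1831 → 2.1831 [wait]  ⇒ S*(4)=76.2606
t_3: node(3,0) S=85.7818 payoff=65.3982 vs cont=65.2576 → 65.3982 [stop]  node(3,1) S=108.5388 payoff=42.6412 vs cont=43.9811 → 43.9811 [wait]  node(3,2) S=137.3330 payoff=13.8470 vs cont=22.7301 → 22.7301 [wait]  node(3,3) S=173.7660 payoff=0.0000 vs cont=7.5867 → 7.5867 [wait]  ⇒ S*(3)=85.7818
t_2: node(2,0) S=96.4918 payoff=54.6882 vs cont=55.2492 → 55.2492 [wait]  node(2,1) S=122.0900 payoff=29.0900 vs cont=34.0543 → 34.0543 [wait]  node(2,2) S=154.4792 payoff=0.0000 vs cont=15.7154 → 15.7154 [wait]  ⇒ S*(2)=-
t_1: node(1,0) S=108.5388 payoff=42.6412 vs cont=45.2705 → 45.2705 [wait]  node(1,1) S=137.3330 payoff=13.8470 vs cont=25.5146 → 25.5146 [wait]  ⇒ S*(1)=-
t_0: node(0,0) S=122.0900 payoff=29.0900 vs cont=36.0120 → 36.0120 [wait]  ⇒ S*(0)=-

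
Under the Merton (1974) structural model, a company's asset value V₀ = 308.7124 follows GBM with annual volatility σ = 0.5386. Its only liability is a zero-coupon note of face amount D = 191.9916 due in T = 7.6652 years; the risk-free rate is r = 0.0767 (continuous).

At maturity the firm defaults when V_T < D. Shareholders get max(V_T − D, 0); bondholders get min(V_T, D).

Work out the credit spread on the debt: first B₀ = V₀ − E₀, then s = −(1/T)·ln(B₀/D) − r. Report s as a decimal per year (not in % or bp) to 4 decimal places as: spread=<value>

Work the structural quantities from V₀ = 308.7124 against face 191.9916:
d₁ = [ln(V₀/D) + (r + σ²/2)T] / (σ√T)
   = [ln(308.7124/191.9916) + (0.0767 + 0.5·0.5386²)·7.6652] / (0.5386·√7.6652)
   = [0.474958 + 1.699720] / 1.491173 = 1.458367
d₂ = d₁ − σ√T = 1.458367 − 1.491173 = -0.032806
N(d₁) = 0.927630,  N(d₂) = 0.486915,  e^(−rT) = 0.555481
E₀ = V₀·N(d₁) − D·e^(−rT)·N(d₂)
   = 308.7124·0.927630 − 191.9916·0.555481·0.486915 = 234.442662
B₀ = V₀ − E₀ = 308.7124 − 234.442662 = 74.269738
spread = −(1/T)·ln(B₀/D) − r = −(1/7.6652)·ln(74.269738/191.9916) − 0.0767 = 0.04720388

spread=0.0472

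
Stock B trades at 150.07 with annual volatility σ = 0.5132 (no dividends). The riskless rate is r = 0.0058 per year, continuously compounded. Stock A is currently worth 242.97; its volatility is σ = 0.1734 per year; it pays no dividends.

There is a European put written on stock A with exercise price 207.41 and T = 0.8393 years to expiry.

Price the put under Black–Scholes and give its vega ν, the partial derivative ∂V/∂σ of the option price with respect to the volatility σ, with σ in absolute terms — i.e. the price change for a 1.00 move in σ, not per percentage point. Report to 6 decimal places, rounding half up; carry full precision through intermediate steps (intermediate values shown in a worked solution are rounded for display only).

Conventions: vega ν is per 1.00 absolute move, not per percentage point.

σ√T = 0.1734·√0.8393 = 0.158857
d₁ = (ln(S/K) + (r+σ²/2)T) / (σ√T) = (ln(242.97/207.41) + (0.0058+0.1734²/2)·0.8393) / 0.158857 = (0.158240 + 0.017486) / 0.158857 = 1.106188
d₂ = d₁ − σ√T = 1.106188 − 0.158857 = 0.947331
e^{−rT} = 0.995144
N(−d₁) = 0.134323,  N(−d₂) = 0.171735
Put price V = K·e^{−rT}·N(−d₂) − S·N(−d₁) = 35.446622 − 32.636354 = 2.810267
φ(d₁) = (1/√(2π))·e^{−d₁²/2} = 0.216370
ν = S·φ(d₁)·√T = 48.162462

price = 2.810267
ν = 48.162462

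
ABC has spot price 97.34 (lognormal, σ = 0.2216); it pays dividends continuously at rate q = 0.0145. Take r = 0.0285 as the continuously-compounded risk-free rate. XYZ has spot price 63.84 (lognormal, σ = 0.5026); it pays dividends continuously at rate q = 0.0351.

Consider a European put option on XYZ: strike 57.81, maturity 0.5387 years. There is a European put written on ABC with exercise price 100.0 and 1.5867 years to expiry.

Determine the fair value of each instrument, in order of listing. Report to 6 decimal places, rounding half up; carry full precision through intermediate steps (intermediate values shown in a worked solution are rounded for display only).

[XYZ put K=57.81]
σ√T = 0.5026·√0.5387 = 0.368889
d₁ = (ln(S/K) + (r−q+σ²/2)T) / (σ√T) = (ln(63.84/57.81) + (0.0285−0.0351+0.5026²/2)·0.5387) / 0.368889 = (0.099218 + 0.064484) / 0.368889 = 0.443771
d₂ = d₁ − σ√T = 0.443771 − 0.368889 = 0.074882
e^{−rT} = 0.984764
e^{−qT} = 0.981269
N(−d₁) = 0.328604,  N(−d₂) = 0.470154
price = K·e^{−rT}·N(−d₂) − S·e^{−qT}·N(−d₁) = 26.765522 − 20.585146 = 6.180375
[ABC put K=100.0]
σ√T = 0.2216·√1.5867 = 0.279137
d₁ = (ln(S/K) + (r−q+σ²/2)T) / (σ√T) = (ln(97.34/100.0) + (0.0285−0.0145+0.2216²/2)·1.5867) / 0.279137 = (-0.026960 + 0.061172) / 0.279137 = 0.122565
d₂ = d₁ − σ√T = 0.122565 − 0.279137 = -0.156572
e^{−rT} = 0.955786
e^{−qT} = 0.977255
N(−d₁) = 0.451226,  N(−d₂) = 0.562209
price = K·e^{−rT}·N(−d₂) − S·e^{−qT}·N(−d₁) = 53.735164 − 42.923340 = 10.811824

price(XYZ put K=57.81) = 6.180375
price(ABC put K=100.0) = 10.811824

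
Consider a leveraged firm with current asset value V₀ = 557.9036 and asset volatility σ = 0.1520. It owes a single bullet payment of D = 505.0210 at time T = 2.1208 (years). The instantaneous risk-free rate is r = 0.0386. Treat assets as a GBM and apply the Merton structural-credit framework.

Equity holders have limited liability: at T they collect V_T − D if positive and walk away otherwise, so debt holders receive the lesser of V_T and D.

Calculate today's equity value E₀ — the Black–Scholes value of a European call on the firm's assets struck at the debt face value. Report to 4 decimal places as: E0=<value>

Equity is a call on the firm's assets struck at D = 505.0210:
d₁ = [ln(V₀/D) + (r + σ²/2)T] / (σ√T)
   = [ln(557.9036/505.0210) + (0.0386 + 0.5·0.1520²)·2.1208] / (0.1520·√2.1208)
   = [0.099586 + 0.106362] / 0.221357 = 0.930390
d₂ = d₁ − σ√T = 0.930390 − 0.221357 = 0.709033
N(d₁) = 0.823916,  N(d₂) = 0.760848,  e^(−rT) = 0.921398
E₀ = V₀·N(d₁) − D·e^(−rT)·N(d₂)
   = 557.9036·0.823916 − 505.0210·0.921398·0.760848 = 105.623417

E0=105.6234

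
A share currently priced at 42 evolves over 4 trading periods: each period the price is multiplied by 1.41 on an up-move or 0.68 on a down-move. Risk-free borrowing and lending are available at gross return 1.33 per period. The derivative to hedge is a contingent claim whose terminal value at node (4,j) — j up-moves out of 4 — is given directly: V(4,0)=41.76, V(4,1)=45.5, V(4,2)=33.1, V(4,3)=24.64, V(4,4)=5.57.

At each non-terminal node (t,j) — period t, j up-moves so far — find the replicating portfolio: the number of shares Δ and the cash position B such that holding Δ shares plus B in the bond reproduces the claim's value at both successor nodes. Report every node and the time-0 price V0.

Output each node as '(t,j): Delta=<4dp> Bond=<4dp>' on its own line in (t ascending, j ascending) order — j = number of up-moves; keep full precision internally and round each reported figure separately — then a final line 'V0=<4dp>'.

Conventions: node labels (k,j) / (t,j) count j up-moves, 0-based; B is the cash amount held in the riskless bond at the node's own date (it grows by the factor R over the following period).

The replicating-portfolio and risk-neutral prices coincide; use p* = (1.33−0.68)/(1.41−0.68) = 0.8904 for the latter.
Terminal payoffs: V(4,0)=41.7600, V(4,1)=45.5000, V(4,2)=33.1000, V(4,3)=24.6400, V(4,4)=5.5700
(3,0): S=13.2061. Δ = (V_up−V_dn)/(S_up−S_dn) = (45.5000−41.7600)/(18.6207−8.9802) = 0.3879. V = [p*·45.5000 + (1−p*)·41.7600]/1.33 = 33.9024. B = V − Δ·S = 28.7791.
(3,1): S=27.3833. Δ = (V_up−V_dn)/(S_up−S_dn) = (33.1000−45.5000)/(38.6105−18.6207) = -0.6203. V = [p*·33.1000 + (1−p*)·45.5000]/1.33 = 25.9090. B = V − Δ·S = 42.8953.
(3,2): S=56.7801. Δ = (V_up−V_dn)/(S_up−S_dn) = (24.6400−33.1000)/(80.0600−38.6105) = -0.2041. V = [p*·24.6400 + (1−p*)·33.1000]/1.33 = 19.2234. B = V − Δ·S = 30.8124.
(3,3): S=117.7353. Δ = (V_up−V_dn)/(S_up−S_dn) = (5.5700−24.6400)/(166.0067−80.0600) = -0.2219. V = [p*·5.5700 + (1−p*)·24.6400]/1.33 = 5.7593. B = V − Δ·S = 31.8826.
(2,0): S=19.4208. Δ = (V_up−V_dn)/(S_up−S_dn) = (25.9090−33.9024)/(27.3833−13.2061) = -0.5638. V = [p*·25.9090 + (1−p*)·33.9024]/1.33 = 20.1391. B = V − Δ·S = 31.0889.
(2,1): S=40.2696. Δ = (V_up−V_dn)/(S_up−S_dn) = (19.2234−25.9090)/(56.7801−27.3833) = -0.2274. V = [p*·19.2234 + (1−p*)·25.9090]/1.33 = 15.0046. B = V − Δ·S = 24.1628.
(2,2): S=83.5002. Δ = (V_up−V_dn)/(S_up−S_dn) = (5.7593−19.2234)/(117.7353−56.7801) = -0.2209. V = [p*·5.7593 + (1−p*)·19.2234]/1.33 = 5.4397. B = V − Δ·S = 23.8837.
(1,0): S=28.5600. Δ = (V_up−V_dn)/(S_up−S_dn) = (15.0046−20.1391)/(40.2696−19.4208) = -0.2463. V = [p*·15.0046 + (1−p*)·20.1391]/1.33 = 11.7047. B = V − Δ·S = 18.7382.
(1,1): S=59.2200. Δ = (V_up−V_dn)/(S_up−S_dn) = (5.4397−15.0046)/(83.5002−40.2696) = -0.2213. V = [p*·5.4397 + (1−p*)·15.0046]/1.33 = 4.8781. B = V − Δ·S = 17.9807.
(0,0): S=42.0000. Δ = (V_up−V_dn)/(S_up−S_dn) = (4.8781−11.7047)/(59.2200−28.5600) = -0.2227. V = [p*·4.8781 + (1−p*)·11.7047]/1.33 = 4.2303. B = V − Δ·S = 13.5817.
Verification: the root portfolio costs Δ(0,0)·S0 + B(0,0) = 4.2303, matching V0.

(0,0): Delta=-0.2227 Bond=13.5817
(1,0): Delta=-0.2463 Bond=18.7382
(1,1): Delta=-0.2213 Bond=17.9807
(2,0): Delta=-0.5638 Bond=31.0889
(2,1): Delta=-0.2274 Bond=24.1628
(2,2): Delta=-0.2209 Bond=23.8837
(3,0): Delta=0.3879 Bond=28.7791
(3,1): Delta=-0.6203 Bond=42.8953
(3,2): Delta=-0.2041 Bond=30.8124
(3,3): Delta=-0.2219 Bond=31.8826
V0=4.2303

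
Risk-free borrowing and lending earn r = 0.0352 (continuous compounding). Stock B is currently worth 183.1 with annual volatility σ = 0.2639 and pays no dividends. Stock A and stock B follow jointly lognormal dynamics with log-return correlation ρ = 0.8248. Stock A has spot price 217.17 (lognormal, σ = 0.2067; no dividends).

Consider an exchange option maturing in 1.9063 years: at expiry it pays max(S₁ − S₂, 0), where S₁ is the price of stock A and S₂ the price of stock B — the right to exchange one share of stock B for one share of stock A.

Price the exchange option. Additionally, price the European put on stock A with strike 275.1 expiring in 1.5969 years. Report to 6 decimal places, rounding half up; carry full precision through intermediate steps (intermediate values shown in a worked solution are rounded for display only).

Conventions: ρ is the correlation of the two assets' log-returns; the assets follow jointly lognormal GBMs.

exchange price = 38.783116
price(stock A put K=275.1) = 51.869518

σ_eff = √(σ₁² + σ₂² − 2ρσ₁σ₂) = √(0.2067² + 0.2639² − 2·0.8248·0.2067·0.2639) = 0.149618
d₁ = (ln(S₁/S₂) + (q₂ − q₁ + σ_eff²/2)T) / (σ_eff√T) = (ln(217.17/183.1) + (0.0 − 0.0 + 0.011193)·1.9063) / 0.206576 = 0.929368
d₂ = d₁ − σ_eff√T = 0.929368 − 0.206576 = 0.722792
N(d₁) = 0.823651,  N(d₂) = 0.765096
V = S₁·e^{−q₁T}·N(d₁) − S₂·e^{−q₂T}·N(d₂) = 178.872237 − 140.089121 = 38.783116
[vanilla: stock A put K=275.1]
σ√T = 0.2067·√1.5969 = 0.261204
d₁ = (ln(S/K) + (r+σ²/2)T) / (σ√T) = (ln(217.17/275.1) + (0.0352+0.2067²/2)·1.5969) / 0.261204 = (-0.236454 + 0.090325) / 0.261204 = -0.559447
d₂ = d₁ − σ√T = -0.559447 − 0.261204 = -0.820651
e^{−rT} = 0.945340
N(−d₁) = 0.712072,  N(−d₂) = 0.794077
price = K·e^{−rT}·N(−d₂) − S·N(−d₁) = 206.510122 − 154.640604 = 51.869518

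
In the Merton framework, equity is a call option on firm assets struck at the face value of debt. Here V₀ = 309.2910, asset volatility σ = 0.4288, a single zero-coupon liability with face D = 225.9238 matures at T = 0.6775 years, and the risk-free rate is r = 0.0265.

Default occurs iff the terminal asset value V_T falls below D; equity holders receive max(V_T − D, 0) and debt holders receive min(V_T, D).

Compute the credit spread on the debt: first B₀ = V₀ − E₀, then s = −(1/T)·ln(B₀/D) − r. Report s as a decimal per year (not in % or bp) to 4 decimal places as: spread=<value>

Equity is a call on the firm's assets struck at D = 225.9238:
d₁ = [ln(V₀/D) + (r + σ²/2)T] / (σ√T)
   = [ln(309.2910/225.9238) + (0.0265 + 0.5·0.4288²)·0.6775] / (0.4288·√0.6775)
   = [0.314085 + 0.080240] / 0.352947 = 1.117234
d₂ = d₁ − σ√T = 1.117234 − 0.352947 = 0.764287
N(d₁) = 0.868053,  N(d₂) = 0.777652,  e^(−rT) = 0.982206
E₀ = V₀·N(d₁) − D·e^(−rT)·N(d₂)
   = 309.2910·0.868053 − 225.9238·0.982206·0.777652 = 95.917012
B₀ = V₀ − E₀ = 309.2910 − 95.917012 = 213.373988
spread = −(1/T)·ln(B₀/D) − r = −(1/0.6775)·ln(213.373988/225.9238) − 0.0265 = 0.05785622

spread=0.0579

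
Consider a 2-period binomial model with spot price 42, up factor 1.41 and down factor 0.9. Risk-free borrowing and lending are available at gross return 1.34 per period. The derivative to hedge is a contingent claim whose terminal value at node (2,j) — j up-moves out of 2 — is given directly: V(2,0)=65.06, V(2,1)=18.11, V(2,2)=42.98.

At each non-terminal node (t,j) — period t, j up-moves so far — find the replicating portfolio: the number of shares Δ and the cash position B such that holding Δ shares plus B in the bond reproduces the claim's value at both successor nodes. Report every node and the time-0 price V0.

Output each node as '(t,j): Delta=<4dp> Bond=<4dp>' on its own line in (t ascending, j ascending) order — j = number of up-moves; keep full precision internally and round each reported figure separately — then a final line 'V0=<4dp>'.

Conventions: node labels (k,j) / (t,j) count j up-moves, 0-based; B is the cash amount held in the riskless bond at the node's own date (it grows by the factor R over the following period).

(0,0): Delta=0.5230 Bond=-1.0795
(1,0): Delta=-2.4354 Bond=110.3828
(1,1): Delta=0.8234 Bond=-19.2375
V0=20.8877

No-arbitrage ⇒ martingale measure with p* = (R−d)/(u−d) = 0.8627.
Terminal payoffs: V(2,0)=65.0600, V(2,1)=18.1100, V(2,2)=42.9800
(1,0): S=37.8000. Δ = (V_up−V_dn)/(S_up−S_dn) = (18.1100−65.0600)/(53.2980−34.0200) = -2.4354. V = [p*·18.1100 + (1−p*)·65.0600]/1.34 = 18.3240. B = V − Δ·S = 110.3828.
(1,1): S=59.2200. Δ = (V_up−V_dn)/(S_up−S_dn) = (42.9800−18.1100)/(83.5002−53.2980) = 0.8234. V = [p*·42.9800 + (1−p*)·18.1100]/1.34 = 29.5272. B = V − Δ·S = -19.2375.
(0,0): S=42.0000. Δ = (V_up−V_dn)/(S_up−S_dn) = (29.5272−18.3240)/(59.2200−37.8000) = 0.5230. V = [p*·29.5272 + (1−p*)·18.3240]/1.34 = 20.8877. B = V − Δ·S = -1.0795.
As a check, the time-0 holding Δ(0,0)·S0 + B(0,0) comes to 20.8877 — exactly V0.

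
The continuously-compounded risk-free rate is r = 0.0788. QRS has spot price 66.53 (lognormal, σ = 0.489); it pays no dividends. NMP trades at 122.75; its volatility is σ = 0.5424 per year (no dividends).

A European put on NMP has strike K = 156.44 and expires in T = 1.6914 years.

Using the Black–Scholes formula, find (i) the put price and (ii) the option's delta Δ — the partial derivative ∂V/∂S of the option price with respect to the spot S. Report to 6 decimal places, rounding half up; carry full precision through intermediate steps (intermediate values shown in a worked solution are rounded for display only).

σ√T = 0.5424·√1.6914 = 0.705412
d₁ = (ln(S/K) + (r+σ²/2)T) / (σ√T) = (ln(122.75/156.44) + (0.0788+0.5424²/2)·1.6914) / 0.705412 = (-0.242523 + 0.382085) / 0.705412 = 0.197845
d₂ = d₁ − σ√T = 0.197845 − 0.705412 = -0.507567
e^{−rT} = 0.875218
N(−d₁) = 0.421583,  N(−d₂) = 0.694121
Put price V = K·e^{−rT}·N(−d₂) − S·N(−d₁) = 95.038464 − 51.749310 = 43.289154
Δ = −N(−d₁) = -0.421583

price = 43.289154
Δ = -0.421583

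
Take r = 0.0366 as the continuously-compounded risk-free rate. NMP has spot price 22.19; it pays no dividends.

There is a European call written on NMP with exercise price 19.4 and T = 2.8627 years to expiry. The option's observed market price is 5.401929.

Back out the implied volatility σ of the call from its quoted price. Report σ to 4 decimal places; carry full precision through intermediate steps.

At σ = 0.1745 the Black–Scholes value reproduces the quote:
σ√T = 0.1745·√2.8627 = 0.295246
d₁ = (ln(S/K) + (r+σ²/2)T) / (σ√T) = (ln(22.19/19.4) + (0.0366+0.1745²/2)·2.8627) / 0.295246 = (0.134369 + 0.148360) / 0.295246 = 0.957604
d₂ = d₁ − σ√T = 0.957604 − 0.295246 = 0.662359
e^{−rT} = 0.900527
N(d₁) = 0.830869,  N(d₂) = 0.746129
V = S·N(d₁) − K·e^{−rT}·N(d₂) = 18.436980 − 13.035052 = 5.401929 (equal to the quote); since ∂V/∂σ > 0 for all σ, the implied volatility is unique

sigma = 0.1745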